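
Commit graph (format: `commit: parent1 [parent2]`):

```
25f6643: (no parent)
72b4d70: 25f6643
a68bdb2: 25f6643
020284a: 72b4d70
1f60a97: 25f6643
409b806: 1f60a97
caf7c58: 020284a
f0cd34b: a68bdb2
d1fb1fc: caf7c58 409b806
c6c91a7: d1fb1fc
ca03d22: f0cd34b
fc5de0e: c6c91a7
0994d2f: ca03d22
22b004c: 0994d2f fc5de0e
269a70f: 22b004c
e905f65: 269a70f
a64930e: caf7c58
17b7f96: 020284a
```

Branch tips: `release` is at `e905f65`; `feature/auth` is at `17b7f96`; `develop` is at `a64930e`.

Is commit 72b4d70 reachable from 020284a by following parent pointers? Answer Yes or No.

Yes

Ancestors of 020284a (commits reachable by following parents): {020284a, 25f6643, 72b4d70}.
72b4d70 is in that set, so it is an ancestor of 020284a.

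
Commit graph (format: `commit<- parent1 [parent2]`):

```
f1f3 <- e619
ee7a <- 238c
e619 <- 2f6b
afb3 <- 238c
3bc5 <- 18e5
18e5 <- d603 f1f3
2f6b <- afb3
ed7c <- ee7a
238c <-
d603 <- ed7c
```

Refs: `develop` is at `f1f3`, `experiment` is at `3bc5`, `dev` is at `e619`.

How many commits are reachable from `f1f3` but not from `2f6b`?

2

Reachable from f1f3: {238c, 2f6b, afb3, e619, f1f3}.
Reachable from 2f6b: {238c, 2f6b, afb3}.
In f1f3's history but not 2f6b's: {e619, f1f3} — 2 commits.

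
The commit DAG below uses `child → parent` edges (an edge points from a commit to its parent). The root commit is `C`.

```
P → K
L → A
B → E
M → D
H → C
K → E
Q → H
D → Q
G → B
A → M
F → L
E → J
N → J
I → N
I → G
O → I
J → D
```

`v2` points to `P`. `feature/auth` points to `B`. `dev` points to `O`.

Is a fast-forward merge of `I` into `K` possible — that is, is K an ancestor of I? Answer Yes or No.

A fast-forward from K to I is possible iff K is an ancestor of I.
Ancestors of I: {B, C, D, E, G, H, I, J, N, Q}.
K is not among them, so fast-forward is not possible.

No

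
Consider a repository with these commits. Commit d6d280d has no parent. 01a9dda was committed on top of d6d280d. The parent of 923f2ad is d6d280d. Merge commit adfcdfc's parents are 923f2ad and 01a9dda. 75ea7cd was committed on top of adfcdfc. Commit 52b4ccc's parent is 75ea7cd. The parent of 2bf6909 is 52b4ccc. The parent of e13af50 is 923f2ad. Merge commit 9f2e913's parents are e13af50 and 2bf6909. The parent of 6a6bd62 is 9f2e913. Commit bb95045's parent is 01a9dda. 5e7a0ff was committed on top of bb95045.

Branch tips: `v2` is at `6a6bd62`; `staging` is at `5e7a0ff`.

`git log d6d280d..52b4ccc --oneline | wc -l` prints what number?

5

Reachable from 52b4ccc: {01a9dda, 52b4ccc, 75ea7cd, 923f2ad, adfcdfc, d6d280d}.
Reachable from d6d280d: {d6d280d}.
In 52b4ccc's history but not d6d280d's: {01a9dda, 52b4ccc, 75ea7cd, 923f2ad, adfcdfc} — 5 commits.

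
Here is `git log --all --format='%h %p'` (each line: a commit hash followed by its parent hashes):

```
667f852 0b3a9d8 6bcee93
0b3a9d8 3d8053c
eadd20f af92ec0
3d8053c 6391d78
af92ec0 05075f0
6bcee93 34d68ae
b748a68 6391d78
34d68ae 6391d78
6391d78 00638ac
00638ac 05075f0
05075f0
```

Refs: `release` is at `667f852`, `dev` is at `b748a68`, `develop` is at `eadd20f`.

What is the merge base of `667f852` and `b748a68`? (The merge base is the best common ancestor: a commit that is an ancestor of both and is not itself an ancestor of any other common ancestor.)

6391d78

Ancestors of 667f852: {00638ac, 05075f0, 0b3a9d8, 34d68ae, 3d8053c, 6391d78, 667f852, 6bcee93}.
Ancestors of b748a68: {00638ac, 05075f0, 6391d78, b748a68}.
Common ancestors: {00638ac, 05075f0, 6391d78}.
Among these, 6391d78 is not an ancestor of any other common ancestor — it is the merge base.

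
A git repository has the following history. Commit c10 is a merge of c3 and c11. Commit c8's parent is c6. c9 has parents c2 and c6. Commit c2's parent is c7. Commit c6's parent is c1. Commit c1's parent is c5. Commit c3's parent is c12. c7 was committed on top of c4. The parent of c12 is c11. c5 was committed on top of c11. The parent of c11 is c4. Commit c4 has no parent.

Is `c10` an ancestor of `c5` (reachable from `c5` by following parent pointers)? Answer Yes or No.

Ancestors of c5: {c11, c4, c5}.
c10 is not in that set, so it is not an ancestor of c5.

No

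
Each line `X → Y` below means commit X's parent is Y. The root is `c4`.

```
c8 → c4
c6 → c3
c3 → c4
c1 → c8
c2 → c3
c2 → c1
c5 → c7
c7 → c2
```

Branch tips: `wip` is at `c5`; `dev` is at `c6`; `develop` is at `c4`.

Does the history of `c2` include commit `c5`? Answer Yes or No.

No

Ancestors of c2: {c1, c2, c3, c4, c8}.
c5 is not in that set, so it is not an ancestor of c2.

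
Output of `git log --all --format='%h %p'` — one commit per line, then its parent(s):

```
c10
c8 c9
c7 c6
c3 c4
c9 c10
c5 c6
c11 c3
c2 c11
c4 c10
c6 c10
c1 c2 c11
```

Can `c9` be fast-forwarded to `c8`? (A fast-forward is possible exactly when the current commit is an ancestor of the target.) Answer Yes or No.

Yes

A fast-forward from c9 to c8 is possible iff c9 is an ancestor of c8.
Ancestors of c8: {c10, c8, c9}.
c9 is among them, so fast-forward is possible.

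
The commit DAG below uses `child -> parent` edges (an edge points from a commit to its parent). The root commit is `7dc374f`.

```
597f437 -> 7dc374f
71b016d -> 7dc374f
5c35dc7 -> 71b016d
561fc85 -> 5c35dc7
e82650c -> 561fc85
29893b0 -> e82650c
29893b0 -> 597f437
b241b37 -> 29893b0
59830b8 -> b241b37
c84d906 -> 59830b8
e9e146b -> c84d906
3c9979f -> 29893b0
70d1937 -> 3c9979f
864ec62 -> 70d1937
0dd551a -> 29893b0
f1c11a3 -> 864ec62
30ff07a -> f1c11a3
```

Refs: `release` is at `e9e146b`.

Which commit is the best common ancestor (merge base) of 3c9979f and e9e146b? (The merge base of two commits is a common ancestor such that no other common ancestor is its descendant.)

29893b0

Ancestors of 3c9979f: {29893b0, 3c9979f, 561fc85, 597f437, 5c35dc7, 71b016d, 7dc374f, e82650c}.
Ancestors of e9e146b: {29893b0, 561fc85, 597f437, 59830b8, 5c35dc7, 71b016d, 7dc374f, b241b37, c84d906, e82650c, e9e146b}.
Common ancestors: {29893b0, 561fc85, 597f437, 5c35dc7, 71b016d, 7dc374f, e82650c}.
Among these, 29893b0 is not an ancestor of any other common ancestor — it is the merge base.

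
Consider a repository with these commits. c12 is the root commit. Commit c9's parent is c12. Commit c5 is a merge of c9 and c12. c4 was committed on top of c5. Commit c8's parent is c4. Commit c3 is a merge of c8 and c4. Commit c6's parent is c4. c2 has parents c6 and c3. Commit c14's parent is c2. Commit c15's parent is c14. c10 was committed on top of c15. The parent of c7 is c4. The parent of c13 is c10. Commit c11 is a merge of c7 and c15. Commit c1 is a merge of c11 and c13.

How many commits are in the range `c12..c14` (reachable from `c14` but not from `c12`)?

Reachable from c14: {c12, c14, c2, c3, c4, c5, c6, c8, c9}.
Reachable from c12: {c12}.
In c14's history but not c12's: {c14, c2, c3, c4, c5, c6, c8, c9} — 8 commits.

8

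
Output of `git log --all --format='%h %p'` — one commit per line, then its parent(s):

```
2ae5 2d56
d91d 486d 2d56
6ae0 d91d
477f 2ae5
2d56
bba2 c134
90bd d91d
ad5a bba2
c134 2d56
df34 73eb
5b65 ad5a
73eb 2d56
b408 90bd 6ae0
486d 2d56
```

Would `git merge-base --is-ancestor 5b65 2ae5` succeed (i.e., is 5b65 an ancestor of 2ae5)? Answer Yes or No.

Ancestors of 2ae5: {2ae5, 2d56}.
5b65 is not in that set, so it is not an ancestor of 2ae5.

No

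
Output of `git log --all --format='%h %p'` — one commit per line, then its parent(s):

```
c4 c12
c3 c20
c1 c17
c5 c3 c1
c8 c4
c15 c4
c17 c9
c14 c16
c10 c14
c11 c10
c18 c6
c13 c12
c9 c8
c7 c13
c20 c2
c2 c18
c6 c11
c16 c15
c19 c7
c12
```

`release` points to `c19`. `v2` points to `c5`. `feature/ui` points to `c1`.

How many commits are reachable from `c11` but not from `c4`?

5

Reachable from c11: {c10, c11, c12, c14, c15, c16, c4}.
Reachable from c4: {c12, c4}.
In c11's history but not c4's: {c10, c11, c14, c15, c16} — 5 commits.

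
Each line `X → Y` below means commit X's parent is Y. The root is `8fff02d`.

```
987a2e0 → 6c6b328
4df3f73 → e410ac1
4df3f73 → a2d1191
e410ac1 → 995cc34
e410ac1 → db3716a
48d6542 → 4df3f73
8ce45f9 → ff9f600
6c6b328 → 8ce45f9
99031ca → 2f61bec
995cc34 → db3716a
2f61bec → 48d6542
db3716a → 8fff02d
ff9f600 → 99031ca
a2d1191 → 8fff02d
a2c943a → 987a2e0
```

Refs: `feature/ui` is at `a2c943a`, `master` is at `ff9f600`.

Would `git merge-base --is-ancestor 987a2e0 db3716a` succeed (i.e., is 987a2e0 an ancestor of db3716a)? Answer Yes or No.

Ancestors of db3716a: {8fff02d, db3716a}.
987a2e0 is not in that set, so it is not an ancestor of db3716a.

No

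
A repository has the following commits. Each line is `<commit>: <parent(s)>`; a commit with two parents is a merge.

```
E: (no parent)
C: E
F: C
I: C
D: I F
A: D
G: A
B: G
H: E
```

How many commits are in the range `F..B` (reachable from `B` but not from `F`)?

5

Reachable from B: {A, B, C, D, E, F, G, I}.
Reachable from F: {C, E, F}.
In B's history but not F's: {A, B, D, G, I} — 5 commits.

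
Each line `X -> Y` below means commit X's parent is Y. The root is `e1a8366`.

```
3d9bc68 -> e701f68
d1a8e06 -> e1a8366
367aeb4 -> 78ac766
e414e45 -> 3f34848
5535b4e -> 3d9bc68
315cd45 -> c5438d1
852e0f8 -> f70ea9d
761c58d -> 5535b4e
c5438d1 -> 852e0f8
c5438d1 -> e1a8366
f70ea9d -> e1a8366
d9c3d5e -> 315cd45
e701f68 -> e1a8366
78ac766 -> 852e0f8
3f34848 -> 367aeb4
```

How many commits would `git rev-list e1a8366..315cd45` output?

4

Reachable from 315cd45: {315cd45, 852e0f8, c5438d1, e1a8366, f70ea9d}.
Reachable from e1a8366: {e1a8366}.
In 315cd45's history but not e1a8366's: {315cd45, 852e0f8, c5438d1, f70ea9d} — 4 commits.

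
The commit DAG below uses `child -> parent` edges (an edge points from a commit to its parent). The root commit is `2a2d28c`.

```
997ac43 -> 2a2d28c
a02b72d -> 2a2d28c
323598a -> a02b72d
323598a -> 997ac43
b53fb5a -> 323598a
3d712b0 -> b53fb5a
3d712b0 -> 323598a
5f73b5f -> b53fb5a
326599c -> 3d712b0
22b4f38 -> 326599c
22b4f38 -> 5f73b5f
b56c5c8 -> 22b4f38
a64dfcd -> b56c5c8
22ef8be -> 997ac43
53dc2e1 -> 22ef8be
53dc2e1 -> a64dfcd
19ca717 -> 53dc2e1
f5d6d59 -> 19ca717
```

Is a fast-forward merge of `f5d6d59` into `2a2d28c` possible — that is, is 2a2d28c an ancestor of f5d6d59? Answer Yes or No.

Yes

A fast-forward from 2a2d28c to f5d6d59 is possible iff 2a2d28c is an ancestor of f5d6d59.
Ancestors of f5d6d59: {19ca717, 22b4f38, 22ef8be, 2a2d28c, 323598a, 326599c, 3d712b0, 53dc2e1, 5f73b5f, 997ac43, a02b72d, a64dfcd, b53fb5a, b56c5c8, f5d6d59}.
2a2d28c is among them, so fast-forward is possible.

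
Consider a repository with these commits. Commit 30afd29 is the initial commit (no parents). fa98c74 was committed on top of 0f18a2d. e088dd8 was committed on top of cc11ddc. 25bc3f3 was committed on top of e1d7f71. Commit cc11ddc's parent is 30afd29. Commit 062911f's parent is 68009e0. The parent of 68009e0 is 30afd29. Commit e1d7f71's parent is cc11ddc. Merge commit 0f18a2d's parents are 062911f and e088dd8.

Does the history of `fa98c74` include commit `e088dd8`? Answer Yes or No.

Yes

Ancestors of fa98c74 (commits reachable by following parents): {062911f, 0f18a2d, 30afd29, 68009e0, cc11ddc, e088dd8, fa98c74}.
e088dd8 is in that set, so it is an ancestor of fa98c74.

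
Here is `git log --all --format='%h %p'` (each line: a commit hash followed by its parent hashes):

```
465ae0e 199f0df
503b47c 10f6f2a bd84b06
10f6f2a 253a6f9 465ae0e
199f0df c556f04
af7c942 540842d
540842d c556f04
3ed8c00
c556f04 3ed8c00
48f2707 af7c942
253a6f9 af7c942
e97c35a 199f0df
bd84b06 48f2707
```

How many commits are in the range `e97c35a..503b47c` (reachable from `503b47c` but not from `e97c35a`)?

Reachable from 503b47c: {10f6f2a, 199f0df, 253a6f9, 3ed8c00, 465ae0e, 48f2707, 503b47c, 540842d, af7c942, bd84b06, c556f04}.
Reachable from e97c35a: {199f0df, 3ed8c00, c556f04, e97c35a}.
In 503b47c's history but not e97c35a's: {10f6f2a, 253a6f9, 465ae0e, 48f2707, 503b47c, 540842d, af7c942, bd84b06} — 8 commits.

8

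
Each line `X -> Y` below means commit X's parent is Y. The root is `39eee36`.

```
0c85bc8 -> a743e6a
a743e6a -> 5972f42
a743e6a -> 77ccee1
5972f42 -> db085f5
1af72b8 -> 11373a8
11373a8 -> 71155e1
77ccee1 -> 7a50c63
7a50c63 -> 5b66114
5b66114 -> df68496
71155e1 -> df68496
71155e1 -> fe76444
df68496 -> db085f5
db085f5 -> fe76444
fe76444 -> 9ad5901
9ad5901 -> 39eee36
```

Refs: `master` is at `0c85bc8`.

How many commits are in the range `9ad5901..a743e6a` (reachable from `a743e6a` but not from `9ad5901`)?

Reachable from a743e6a: {39eee36, 5972f42, 5b66114, 77ccee1, 7a50c63, 9ad5901, a743e6a, db085f5, df68496, fe76444}.
Reachable from 9ad5901: {39eee36, 9ad5901}.
In a743e6a's history but not 9ad5901's: {5972f42, 5b66114, 77ccee1, 7a50c63, a743e6a, db085f5, df68496, fe76444} — 8 commits.

8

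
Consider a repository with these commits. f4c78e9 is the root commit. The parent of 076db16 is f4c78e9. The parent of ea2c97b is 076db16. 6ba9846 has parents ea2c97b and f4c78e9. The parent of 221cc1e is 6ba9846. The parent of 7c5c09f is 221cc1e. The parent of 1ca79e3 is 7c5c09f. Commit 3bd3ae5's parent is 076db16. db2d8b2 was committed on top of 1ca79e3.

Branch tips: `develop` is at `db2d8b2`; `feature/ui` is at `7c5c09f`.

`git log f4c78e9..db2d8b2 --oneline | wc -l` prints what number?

7

Reachable from db2d8b2: {076db16, 1ca79e3, 221cc1e, 6ba9846, 7c5c09f, db2d8b2, ea2c97b, f4c78e9}.
Reachable from f4c78e9: {f4c78e9}.
In db2d8b2's history but not f4c78e9's: {076db16, 1ca79e3, 221cc1e, 6ba9846, 7c5c09f, db2d8b2, ea2c97b} — 7 commits.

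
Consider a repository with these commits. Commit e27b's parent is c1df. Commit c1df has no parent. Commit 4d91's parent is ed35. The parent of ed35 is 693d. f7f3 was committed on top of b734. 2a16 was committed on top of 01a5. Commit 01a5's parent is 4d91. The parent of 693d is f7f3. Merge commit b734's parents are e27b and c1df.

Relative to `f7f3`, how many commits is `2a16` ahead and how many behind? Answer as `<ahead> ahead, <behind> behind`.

Reachable from 2a16: {01a5, 2a16, 4d91, 693d, b734, c1df, e27b, ed35, f7f3}.
Reachable from f7f3: {b734, c1df, e27b, f7f3}.
Only in 2a16's history (ahead): {01a5, 2a16, 4d91, 693d, ed35} — 5.
Only in f7f3's history (behind): {} — 0.

5 ahead, 0 behind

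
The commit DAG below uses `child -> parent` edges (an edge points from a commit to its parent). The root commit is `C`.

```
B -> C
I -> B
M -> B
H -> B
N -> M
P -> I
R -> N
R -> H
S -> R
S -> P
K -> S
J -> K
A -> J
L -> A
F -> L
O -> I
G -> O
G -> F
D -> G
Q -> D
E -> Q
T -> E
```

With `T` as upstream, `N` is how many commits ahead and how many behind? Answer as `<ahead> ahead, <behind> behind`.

0 ahead, 16 behind

Reachable from N: {B, C, M, N}.
Reachable from T: {A, B, C, D, E, F, G, H, I, J, K, L, M, N, O, P, Q, R, S, T}.
Only in N's history (ahead): {} — 0.
Only in T's history (behind): {A, D, E, F, G, H, I, J, K, L, O, P, Q, R, S, T} — 16.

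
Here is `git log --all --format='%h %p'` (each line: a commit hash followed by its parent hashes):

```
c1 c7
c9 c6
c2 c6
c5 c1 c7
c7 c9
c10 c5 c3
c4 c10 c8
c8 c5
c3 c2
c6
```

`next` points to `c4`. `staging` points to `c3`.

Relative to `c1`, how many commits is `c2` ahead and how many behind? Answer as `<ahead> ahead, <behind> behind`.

Reachable from c2: {c2, c6}.
Reachable from c1: {c1, c6, c7, c9}.
Only in c2's history (ahead): {c2} — 1.
Only in c1's history (behind): {c1, c7, c9} — 3.

1 ahead, 3 behind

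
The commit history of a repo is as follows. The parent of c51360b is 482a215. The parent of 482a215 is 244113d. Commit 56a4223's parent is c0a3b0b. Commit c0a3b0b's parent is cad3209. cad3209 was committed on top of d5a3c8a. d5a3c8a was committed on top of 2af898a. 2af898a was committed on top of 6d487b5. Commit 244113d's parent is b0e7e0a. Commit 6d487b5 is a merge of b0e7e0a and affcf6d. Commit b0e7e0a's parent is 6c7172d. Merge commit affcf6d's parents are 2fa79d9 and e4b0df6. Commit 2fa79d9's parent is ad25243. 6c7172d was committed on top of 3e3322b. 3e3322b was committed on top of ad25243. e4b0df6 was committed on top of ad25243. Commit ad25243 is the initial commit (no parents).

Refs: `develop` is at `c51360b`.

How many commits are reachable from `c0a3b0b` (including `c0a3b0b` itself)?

Walking parent pointers from c0a3b0b: reachable set = {2af898a, 2fa79d9, 3e3322b, 6c7172d, 6d487b5, ad25243, affcf6d, b0e7e0a, c0a3b0b, cad3209, d5a3c8a, e4b0df6}.
That is 12 commits.

12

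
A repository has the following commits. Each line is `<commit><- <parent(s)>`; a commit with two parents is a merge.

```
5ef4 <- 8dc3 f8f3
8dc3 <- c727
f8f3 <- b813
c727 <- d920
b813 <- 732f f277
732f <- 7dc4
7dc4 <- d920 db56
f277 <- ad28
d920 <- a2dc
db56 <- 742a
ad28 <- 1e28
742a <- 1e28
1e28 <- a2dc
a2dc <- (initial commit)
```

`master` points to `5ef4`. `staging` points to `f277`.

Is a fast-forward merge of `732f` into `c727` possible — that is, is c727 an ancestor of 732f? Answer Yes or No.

A fast-forward from c727 to 732f is possible iff c727 is an ancestor of 732f.
Ancestors of 732f: {1e28, 732f, 742a, 7dc4, a2dc, d920, db56}.
c727 is not among them, so fast-forward is not possible.

No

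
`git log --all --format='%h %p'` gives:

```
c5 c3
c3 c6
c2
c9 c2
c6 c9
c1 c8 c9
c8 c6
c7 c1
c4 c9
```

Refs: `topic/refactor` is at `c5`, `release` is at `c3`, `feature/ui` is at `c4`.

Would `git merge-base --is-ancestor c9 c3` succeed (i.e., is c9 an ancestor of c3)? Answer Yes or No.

Yes

Ancestors of c3 (commits reachable by following parents): {c2, c3, c6, c9}.
c9 is in that set, so it is an ancestor of c3.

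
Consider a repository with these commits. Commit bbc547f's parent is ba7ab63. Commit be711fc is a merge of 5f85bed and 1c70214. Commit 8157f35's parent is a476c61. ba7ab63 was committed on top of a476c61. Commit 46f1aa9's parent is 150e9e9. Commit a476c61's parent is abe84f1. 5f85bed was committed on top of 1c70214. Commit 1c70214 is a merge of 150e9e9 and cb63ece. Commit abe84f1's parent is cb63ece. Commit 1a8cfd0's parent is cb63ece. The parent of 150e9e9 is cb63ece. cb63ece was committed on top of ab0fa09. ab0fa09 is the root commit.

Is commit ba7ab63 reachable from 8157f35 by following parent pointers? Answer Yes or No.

No

Ancestors of 8157f35: {8157f35, a476c61, ab0fa09, abe84f1, cb63ece}.
ba7ab63 is not in that set, so it is not an ancestor of 8157f35.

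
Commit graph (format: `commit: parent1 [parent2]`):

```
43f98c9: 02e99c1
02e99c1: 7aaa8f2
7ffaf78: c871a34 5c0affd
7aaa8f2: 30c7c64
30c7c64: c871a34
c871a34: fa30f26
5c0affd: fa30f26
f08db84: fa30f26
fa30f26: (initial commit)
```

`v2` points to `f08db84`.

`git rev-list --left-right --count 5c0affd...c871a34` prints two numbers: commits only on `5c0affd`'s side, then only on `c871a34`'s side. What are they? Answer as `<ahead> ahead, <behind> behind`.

Reachable from 5c0affd: {5c0affd, fa30f26}.
Reachable from c871a34: {c871a34, fa30f26}.
Only in 5c0affd's history (ahead): {5c0affd} — 1.
Only in c871a34's history (behind): {c871a34} — 1.

1 ahead, 1 behind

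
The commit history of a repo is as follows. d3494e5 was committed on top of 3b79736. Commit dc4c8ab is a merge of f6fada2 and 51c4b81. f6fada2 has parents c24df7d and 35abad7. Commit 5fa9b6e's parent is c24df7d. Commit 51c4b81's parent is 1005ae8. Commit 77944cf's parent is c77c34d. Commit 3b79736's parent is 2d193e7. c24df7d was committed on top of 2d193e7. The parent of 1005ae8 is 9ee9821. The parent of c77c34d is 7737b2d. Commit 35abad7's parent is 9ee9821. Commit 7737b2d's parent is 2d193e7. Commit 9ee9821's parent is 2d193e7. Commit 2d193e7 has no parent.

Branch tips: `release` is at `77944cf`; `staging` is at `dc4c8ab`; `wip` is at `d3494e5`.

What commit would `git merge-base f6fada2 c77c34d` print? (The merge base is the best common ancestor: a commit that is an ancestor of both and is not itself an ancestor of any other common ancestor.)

Ancestors of f6fada2: {2d193e7, 35abad7, 9ee9821, c24df7d, f6fada2}.
Ancestors of c77c34d: {2d193e7, 7737b2d, c77c34d}.
Common ancestors: {2d193e7}.
The only common ancestor is 2d193e7, so it is the merge base.

2d193e7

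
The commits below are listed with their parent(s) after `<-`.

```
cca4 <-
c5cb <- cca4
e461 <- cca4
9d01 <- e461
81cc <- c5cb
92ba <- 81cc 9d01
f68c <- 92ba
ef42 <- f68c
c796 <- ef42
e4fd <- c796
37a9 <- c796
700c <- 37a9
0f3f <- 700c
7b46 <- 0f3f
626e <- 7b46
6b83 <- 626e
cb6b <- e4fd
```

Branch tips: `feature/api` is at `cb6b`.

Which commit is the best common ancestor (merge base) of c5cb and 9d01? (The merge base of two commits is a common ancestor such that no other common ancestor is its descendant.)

cca4

Ancestors of c5cb: {c5cb, cca4}.
Ancestors of 9d01: {9d01, cca4, e461}.
Common ancestors: {cca4}.
The only common ancestor is cca4, so it is the merge base.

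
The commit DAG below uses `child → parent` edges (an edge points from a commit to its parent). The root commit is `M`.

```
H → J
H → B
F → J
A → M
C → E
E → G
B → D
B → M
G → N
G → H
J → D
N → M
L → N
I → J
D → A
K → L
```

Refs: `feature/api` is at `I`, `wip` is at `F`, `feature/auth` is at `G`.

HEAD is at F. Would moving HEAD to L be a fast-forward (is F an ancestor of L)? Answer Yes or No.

A fast-forward from F to L is possible iff F is an ancestor of L.
Ancestors of L: {L, M, N}.
F is not among them, so fast-forward is not possible.

No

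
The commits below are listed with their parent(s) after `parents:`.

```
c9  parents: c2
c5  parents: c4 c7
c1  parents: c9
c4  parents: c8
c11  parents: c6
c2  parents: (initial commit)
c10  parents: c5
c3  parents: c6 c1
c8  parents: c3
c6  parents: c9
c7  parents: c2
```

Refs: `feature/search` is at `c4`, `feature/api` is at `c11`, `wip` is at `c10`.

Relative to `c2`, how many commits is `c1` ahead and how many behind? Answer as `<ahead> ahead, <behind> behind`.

2 ahead, 0 behind

Reachable from c1: {c1, c2, c9}.
Reachable from c2: {c2}.
Only in c1's history (ahead): {c1, c9} — 2.
Only in c2's history (behind): {} — 0.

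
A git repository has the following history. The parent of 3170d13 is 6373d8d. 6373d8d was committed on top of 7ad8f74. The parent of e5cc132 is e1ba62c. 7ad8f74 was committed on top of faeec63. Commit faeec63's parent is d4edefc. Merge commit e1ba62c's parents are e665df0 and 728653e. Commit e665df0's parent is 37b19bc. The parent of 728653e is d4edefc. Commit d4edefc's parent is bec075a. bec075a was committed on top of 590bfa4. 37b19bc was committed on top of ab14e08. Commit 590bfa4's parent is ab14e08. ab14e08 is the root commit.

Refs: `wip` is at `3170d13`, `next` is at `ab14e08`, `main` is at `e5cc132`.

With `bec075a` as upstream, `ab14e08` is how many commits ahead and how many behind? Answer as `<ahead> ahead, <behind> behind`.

0 ahead, 2 behind

Reachable from ab14e08: {ab14e08}.
Reachable from bec075a: {590bfa4, ab14e08, bec075a}.
Only in ab14e08's history (ahead): {} — 0.
Only in bec075a's history (behind): {590bfa4, bec075a} — 2.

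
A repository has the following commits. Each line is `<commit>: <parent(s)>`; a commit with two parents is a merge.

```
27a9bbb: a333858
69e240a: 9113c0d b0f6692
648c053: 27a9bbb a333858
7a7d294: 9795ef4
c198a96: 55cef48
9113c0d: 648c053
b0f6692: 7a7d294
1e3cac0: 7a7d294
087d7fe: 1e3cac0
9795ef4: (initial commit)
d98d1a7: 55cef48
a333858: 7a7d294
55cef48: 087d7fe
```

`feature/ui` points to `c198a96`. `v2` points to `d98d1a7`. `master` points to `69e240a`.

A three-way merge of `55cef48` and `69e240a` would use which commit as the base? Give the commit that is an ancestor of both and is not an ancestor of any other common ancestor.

7a7d294

Ancestors of 55cef48: {087d7fe, 1e3cac0, 55cef48, 7a7d294, 9795ef4}.
Ancestors of 69e240a: {27a9bbb, 648c053, 69e240a, 7a7d294, 9113c0d, 9795ef4, a333858, b0f6692}.
Common ancestors: {7a7d294, 9795ef4}.
Among these, 7a7d294 is not an ancestor of any other common ancestor — it is the merge base.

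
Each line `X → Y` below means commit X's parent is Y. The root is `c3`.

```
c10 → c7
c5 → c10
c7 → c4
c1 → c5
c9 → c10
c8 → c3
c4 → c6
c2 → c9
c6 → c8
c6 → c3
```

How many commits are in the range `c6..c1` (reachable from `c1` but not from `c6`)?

Reachable from c1: {c1, c10, c3, c4, c5, c6, c7, c8}.
Reachable from c6: {c3, c6, c8}.
In c1's history but not c6's: {c1, c10, c4, c5, c7} — 5 commits.

5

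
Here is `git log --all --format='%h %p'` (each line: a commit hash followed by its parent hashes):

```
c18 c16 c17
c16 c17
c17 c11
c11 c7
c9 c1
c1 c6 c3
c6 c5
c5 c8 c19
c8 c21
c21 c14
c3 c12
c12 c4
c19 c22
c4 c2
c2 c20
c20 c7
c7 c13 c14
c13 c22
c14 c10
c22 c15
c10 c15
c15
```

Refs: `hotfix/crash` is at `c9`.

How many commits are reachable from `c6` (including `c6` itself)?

Walking parent pointers from c6: reachable set = {c10, c14, c15, c19, c21, c22, c5, c6, c8}.
That is 9 commits.

9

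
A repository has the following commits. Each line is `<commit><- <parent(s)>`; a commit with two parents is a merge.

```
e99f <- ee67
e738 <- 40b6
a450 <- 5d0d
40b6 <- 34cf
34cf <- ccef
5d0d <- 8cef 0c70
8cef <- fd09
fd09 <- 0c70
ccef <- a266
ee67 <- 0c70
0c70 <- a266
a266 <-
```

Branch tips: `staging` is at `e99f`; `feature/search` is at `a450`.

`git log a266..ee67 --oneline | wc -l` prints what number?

Reachable from ee67: {0c70, a266, ee67}.
Reachable from a266: {a266}.
In ee67's history but not a266's: {0c70, ee67} — 2 commits.

2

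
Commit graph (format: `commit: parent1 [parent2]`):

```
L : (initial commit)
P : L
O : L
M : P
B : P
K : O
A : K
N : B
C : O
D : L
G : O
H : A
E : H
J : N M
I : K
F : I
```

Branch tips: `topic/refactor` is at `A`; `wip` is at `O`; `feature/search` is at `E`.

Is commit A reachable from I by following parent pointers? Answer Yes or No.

No

Ancestors of I: {I, K, L, O}.
A is not in that set, so it is not an ancestor of I.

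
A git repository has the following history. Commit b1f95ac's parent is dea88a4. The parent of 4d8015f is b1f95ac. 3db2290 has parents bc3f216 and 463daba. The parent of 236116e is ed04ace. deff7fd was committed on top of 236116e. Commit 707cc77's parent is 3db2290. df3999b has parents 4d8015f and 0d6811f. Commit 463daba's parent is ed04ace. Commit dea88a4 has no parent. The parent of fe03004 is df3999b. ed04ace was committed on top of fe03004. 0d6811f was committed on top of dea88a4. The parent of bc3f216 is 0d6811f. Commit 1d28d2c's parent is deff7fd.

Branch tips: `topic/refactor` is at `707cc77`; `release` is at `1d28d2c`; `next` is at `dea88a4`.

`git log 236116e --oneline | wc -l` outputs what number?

8

Walking parent pointers from 236116e: reachable set = {0d6811f, 236116e, 4d8015f, b1f95ac, dea88a4, df3999b, ed04ace, fe03004}.
That is 8 commits.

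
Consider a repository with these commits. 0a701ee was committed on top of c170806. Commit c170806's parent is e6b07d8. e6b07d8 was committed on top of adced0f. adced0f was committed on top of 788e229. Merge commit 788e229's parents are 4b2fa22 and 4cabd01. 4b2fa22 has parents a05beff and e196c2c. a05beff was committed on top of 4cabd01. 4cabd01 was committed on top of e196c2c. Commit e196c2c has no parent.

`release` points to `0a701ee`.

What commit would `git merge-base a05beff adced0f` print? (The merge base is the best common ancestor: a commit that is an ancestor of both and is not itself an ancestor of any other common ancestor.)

a05beff

Ancestors of a05beff: {4cabd01, a05beff, e196c2c}.
Ancestors of adced0f: {4b2fa22, 4cabd01, 788e229, a05beff, adced0f, e196c2c}.
Common ancestors: {4cabd01, a05beff, e196c2c}.
Among these, a05beff is not an ancestor of any other common ancestor — it is the merge base.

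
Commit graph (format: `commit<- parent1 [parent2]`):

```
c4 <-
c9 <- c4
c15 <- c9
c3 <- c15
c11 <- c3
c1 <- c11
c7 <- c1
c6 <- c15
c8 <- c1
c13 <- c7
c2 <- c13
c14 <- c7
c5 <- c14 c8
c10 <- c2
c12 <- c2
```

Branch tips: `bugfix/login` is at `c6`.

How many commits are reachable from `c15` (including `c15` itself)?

3

Walking parent pointers from c15: reachable set = {c15, c4, c9}.
That is 3 commits.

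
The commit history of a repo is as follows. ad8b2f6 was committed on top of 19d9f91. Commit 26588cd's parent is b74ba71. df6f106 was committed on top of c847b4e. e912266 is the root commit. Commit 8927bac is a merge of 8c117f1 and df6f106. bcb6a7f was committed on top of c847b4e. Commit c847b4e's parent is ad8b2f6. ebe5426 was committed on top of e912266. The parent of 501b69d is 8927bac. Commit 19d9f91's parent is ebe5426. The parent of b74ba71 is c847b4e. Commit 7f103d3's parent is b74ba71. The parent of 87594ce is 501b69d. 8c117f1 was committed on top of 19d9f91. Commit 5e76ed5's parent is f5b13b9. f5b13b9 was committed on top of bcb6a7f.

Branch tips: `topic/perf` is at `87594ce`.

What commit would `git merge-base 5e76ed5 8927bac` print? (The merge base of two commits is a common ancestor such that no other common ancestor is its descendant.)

c847b4e

Ancestors of 5e76ed5: {19d9f91, 5e76ed5, ad8b2f6, bcb6a7f, c847b4e, e912266, ebe5426, f5b13b9}.
Ancestors of 8927bac: {19d9f91, 8927bac, 8c117f1, ad8b2f6, c847b4e, df6f106, e912266, ebe5426}.
Common ancestors: {19d9f91, ad8b2f6, c847b4e, e912266, ebe5426}.
Among these, c847b4e is not an ancestor of any other common ancestor — it is the merge base.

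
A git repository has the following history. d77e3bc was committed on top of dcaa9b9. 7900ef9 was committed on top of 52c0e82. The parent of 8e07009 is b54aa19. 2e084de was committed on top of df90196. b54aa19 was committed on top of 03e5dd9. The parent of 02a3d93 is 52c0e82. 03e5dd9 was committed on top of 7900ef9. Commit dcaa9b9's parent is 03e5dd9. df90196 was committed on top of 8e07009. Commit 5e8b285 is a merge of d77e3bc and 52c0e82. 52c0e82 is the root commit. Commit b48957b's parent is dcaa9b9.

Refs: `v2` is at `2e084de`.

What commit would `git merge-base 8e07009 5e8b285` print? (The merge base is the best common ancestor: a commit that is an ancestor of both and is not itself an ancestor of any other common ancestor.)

Ancestors of 8e07009: {03e5dd9, 52c0e82, 7900ef9, 8e07009, b54aa19}.
Ancestors of 5e8b285: {03e5dd9, 52c0e82, 5e8b285, 7900ef9, d77e3bc, dcaa9b9}.
Common ancestors: {03e5dd9, 52c0e82, 7900ef9}.
Among these, 03e5dd9 is not an ancestor of any other common ancestor — it is the merge base.

03e5dd9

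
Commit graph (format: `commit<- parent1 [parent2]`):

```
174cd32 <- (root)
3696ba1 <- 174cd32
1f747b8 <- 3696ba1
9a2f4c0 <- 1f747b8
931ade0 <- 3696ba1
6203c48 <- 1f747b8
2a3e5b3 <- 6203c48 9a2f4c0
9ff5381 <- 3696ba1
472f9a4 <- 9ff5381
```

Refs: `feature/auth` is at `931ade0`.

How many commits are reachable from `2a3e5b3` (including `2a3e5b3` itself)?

6

Walking parent pointers from 2a3e5b3: reachable set = {174cd32, 1f747b8, 2a3e5b3, 3696ba1, 6203c48, 9a2f4c0}.
That is 6 commits.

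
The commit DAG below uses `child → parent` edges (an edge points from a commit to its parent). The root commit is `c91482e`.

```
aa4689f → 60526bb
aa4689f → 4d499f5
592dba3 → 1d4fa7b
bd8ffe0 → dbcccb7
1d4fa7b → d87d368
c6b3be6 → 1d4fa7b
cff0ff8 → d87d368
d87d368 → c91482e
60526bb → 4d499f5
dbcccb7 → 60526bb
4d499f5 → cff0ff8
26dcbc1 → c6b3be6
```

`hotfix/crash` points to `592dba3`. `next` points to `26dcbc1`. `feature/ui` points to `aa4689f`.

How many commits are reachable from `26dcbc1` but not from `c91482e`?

4

Reachable from 26dcbc1: {1d4fa7b, 26dcbc1, c6b3be6, c91482e, d87d368}.
Reachable from c91482e: {c91482e}.
In 26dcbc1's history but not c91482e's: {1d4fa7b, 26dcbc1, c6b3be6, d87d368} — 4 commits.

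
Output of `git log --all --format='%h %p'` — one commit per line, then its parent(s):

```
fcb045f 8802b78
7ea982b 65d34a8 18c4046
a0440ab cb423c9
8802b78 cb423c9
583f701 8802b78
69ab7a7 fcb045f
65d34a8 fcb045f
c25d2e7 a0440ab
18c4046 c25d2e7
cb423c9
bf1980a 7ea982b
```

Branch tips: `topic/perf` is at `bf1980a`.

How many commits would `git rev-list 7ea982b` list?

8

Walking parent pointers from 7ea982b: reachable set = {18c4046, 65d34a8, 7ea982b, 8802b78, a0440ab, c25d2e7, cb423c9, fcb045f}.
That is 8 commits.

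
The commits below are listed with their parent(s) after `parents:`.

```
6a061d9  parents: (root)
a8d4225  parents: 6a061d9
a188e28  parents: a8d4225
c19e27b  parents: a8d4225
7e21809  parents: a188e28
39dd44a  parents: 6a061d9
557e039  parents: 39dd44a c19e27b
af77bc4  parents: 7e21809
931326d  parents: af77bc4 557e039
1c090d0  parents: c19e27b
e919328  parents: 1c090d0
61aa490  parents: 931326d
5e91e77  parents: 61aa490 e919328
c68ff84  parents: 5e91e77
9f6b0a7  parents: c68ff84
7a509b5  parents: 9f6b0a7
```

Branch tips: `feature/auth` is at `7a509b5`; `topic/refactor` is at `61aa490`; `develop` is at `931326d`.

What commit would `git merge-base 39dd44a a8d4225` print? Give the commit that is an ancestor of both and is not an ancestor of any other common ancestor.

6a061d9

Ancestors of 39dd44a: {39dd44a, 6a061d9}.
Ancestors of a8d4225: {6a061d9, a8d4225}.
Common ancestors: {6a061d9}.
The only common ancestor is 6a061d9, so it is the merge base.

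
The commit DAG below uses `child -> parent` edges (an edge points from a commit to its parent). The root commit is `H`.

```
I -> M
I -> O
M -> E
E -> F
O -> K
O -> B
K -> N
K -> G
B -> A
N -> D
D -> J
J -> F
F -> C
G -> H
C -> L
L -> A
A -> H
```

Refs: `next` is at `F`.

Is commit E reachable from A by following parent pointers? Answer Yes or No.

No

Ancestors of A: {A, H}.
E is not in that set, so it is not an ancestor of A.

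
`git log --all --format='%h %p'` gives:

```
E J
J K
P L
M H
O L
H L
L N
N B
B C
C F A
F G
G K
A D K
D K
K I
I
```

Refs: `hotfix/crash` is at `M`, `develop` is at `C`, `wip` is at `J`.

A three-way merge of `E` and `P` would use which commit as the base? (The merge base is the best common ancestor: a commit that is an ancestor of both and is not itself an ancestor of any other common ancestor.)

K

Ancestors of E: {E, I, J, K}.
Ancestors of P: {A, B, C, D, F, G, I, K, L, N, P}.
Common ancestors: {I, K}.
Among these, K is not an ancestor of any other common ancestor — it is the merge base.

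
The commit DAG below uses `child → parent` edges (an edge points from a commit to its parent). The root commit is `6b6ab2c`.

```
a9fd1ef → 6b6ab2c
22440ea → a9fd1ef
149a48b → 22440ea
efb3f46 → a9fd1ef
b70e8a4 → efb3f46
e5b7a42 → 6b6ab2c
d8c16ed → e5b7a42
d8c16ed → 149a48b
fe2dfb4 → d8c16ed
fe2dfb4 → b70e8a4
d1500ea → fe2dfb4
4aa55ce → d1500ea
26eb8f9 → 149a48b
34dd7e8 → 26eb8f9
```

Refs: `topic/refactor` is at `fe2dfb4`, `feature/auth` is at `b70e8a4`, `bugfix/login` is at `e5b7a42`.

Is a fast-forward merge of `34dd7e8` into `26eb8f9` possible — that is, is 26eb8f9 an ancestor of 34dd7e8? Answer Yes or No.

A fast-forward from 26eb8f9 to 34dd7e8 is possible iff 26eb8f9 is an ancestor of 34dd7e8.
Ancestors of 34dd7e8: {149a48b, 22440ea, 26eb8f9, 34dd7e8, 6b6ab2c, a9fd1ef}.
26eb8f9 is among them, so fast-forward is possible.

Yes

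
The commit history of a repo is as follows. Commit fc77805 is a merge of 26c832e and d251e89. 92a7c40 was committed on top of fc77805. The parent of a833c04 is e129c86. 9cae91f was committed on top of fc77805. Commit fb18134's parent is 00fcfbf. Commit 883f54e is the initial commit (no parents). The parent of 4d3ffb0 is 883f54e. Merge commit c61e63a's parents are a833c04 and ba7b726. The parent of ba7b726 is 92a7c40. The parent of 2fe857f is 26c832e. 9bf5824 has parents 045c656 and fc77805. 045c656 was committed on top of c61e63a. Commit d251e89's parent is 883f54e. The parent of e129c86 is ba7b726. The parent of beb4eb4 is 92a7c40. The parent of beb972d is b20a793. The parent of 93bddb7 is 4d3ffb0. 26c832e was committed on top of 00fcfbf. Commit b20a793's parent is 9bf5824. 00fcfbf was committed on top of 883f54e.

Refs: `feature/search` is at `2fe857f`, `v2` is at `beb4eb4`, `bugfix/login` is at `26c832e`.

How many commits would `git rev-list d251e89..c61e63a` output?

8

Reachable from c61e63a: {00fcfbf, 26c832e, 883f54e, 92a7c40, a833c04, ba7b726, c61e63a, d251e89, e129c86, fc77805}.
Reachable from d251e89: {883f54e, d251e89}.
In c61e63a's history but not d251e89's: {00fcfbf, 26c832e, 92a7c40, a833c04, ba7b726, c61e63a, e129c86, fc77805} — 8 commits.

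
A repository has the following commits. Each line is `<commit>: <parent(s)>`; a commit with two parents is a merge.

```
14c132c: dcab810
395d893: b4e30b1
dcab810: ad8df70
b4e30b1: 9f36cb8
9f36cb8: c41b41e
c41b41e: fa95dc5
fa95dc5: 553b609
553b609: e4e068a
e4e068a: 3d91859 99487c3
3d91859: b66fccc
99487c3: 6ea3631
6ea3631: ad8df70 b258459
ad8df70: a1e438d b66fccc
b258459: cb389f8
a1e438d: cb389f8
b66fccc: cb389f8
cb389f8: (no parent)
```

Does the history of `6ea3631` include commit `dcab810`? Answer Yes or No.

No

Ancestors of 6ea3631: {6ea3631, a1e438d, ad8df70, b258459, b66fccc, cb389f8}.
dcab810 is not in that set, so it is not an ancestor of 6ea3631.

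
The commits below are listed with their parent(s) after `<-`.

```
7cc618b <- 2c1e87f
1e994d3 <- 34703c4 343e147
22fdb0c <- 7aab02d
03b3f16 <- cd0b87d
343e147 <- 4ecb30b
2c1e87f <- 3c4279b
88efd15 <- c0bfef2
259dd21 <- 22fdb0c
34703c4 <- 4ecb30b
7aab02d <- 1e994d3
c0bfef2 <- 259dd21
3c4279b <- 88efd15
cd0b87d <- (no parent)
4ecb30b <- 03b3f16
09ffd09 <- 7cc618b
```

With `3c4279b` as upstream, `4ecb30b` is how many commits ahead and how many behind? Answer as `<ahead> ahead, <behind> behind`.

0 ahead, 9 behind

Reachable from 4ecb30b: {03b3f16, 4ecb30b, cd0b87d}.
Reachable from 3c4279b: {03b3f16, 1e994d3, 22fdb0c, 259dd21, 343e147, 34703c4, 3c4279b, 4ecb30b, 7aab02d, 88efd15, c0bfef2, cd0b87d}.
Only in 4ecb30b's history (ahead): {} — 0.
Only in 3c4279b's history (behind): {1e994d3, 22fdb0c, 259dd21, 343e147, 34703c4, 3c4279b, 7aab02d, 88efd15, c0bfef2} — 9.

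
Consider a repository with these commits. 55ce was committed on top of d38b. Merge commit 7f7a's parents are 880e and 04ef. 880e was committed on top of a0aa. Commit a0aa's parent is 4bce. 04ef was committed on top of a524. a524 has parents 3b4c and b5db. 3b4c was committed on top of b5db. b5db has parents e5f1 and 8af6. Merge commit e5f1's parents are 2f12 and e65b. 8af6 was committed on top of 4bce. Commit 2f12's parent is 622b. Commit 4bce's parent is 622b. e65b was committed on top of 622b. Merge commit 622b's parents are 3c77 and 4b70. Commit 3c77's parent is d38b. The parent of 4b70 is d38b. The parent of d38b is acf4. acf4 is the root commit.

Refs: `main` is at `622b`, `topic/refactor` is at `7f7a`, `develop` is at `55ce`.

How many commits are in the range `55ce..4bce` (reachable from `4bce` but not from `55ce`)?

4

Reachable from 4bce: {3c77, 4b70, 4bce, 622b, acf4, d38b}.
Reachable from 55ce: {55ce, acf4, d38b}.
In 4bce's history but not 55ce's: {3c77, 4b70, 4bce, 622b} — 4 commits.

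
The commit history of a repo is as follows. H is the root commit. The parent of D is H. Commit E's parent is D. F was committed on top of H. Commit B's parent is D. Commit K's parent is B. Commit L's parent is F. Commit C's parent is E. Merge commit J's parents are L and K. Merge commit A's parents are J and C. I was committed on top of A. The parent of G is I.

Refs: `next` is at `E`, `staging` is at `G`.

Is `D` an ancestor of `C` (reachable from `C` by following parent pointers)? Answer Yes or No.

Ancestors of C (commits reachable by following parents): {C, D, E, H}.
D is in that set, so it is an ancestor of C.

Yes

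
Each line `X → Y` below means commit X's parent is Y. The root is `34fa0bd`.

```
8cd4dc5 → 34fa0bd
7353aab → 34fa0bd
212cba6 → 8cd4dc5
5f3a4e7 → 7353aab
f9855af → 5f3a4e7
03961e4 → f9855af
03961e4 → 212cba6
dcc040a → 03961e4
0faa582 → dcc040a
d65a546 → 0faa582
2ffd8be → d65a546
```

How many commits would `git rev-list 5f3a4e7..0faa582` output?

6

Reachable from 0faa582: {03961e4, 0faa582, 212cba6, 34fa0bd, 5f3a4e7, 7353aab, 8cd4dc5, dcc040a, f9855af}.
Reachable from 5f3a4e7: {34fa0bd, 5f3a4e7, 7353aab}.
In 0faa582's history but not 5f3a4e7's: {03961e4, 0faa582, 212cba6, 8cd4dc5, dcc040a, f9855af} — 6 commits.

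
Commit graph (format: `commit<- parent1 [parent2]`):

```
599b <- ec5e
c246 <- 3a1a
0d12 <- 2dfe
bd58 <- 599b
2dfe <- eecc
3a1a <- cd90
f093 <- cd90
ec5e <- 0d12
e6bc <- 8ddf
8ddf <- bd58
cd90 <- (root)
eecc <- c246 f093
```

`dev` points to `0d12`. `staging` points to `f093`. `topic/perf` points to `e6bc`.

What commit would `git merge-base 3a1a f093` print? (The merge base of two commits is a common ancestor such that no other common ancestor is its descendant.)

cd90

Ancestors of 3a1a: {3a1a, cd90}.
Ancestors of f093: {cd90, f093}.
Common ancestors: {cd90}.
The only common ancestor is cd90, so it is the merge base.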